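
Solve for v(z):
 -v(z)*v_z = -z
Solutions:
 v(z) = -sqrt(C1 + z^2)
 v(z) = sqrt(C1 + z^2)


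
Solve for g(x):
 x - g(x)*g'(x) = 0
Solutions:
 g(x) = -sqrt(C1 + x^2)
 g(x) = sqrt(C1 + x^2)


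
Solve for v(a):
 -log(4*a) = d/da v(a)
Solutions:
 v(a) = C1 - a*log(a) - a*log(4) + a


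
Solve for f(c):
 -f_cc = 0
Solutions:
 f(c) = C1 + C2*c


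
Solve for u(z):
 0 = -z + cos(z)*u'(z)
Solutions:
 u(z) = C1 + Integral(z/cos(z), z)


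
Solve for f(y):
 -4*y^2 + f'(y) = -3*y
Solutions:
 f(y) = C1 + 4*y^3/3 - 3*y^2/2


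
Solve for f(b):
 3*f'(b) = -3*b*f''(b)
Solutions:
 f(b) = C1 + C2*log(b)


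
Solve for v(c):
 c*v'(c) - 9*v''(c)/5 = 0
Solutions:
 v(c) = C1 + C2*erfi(sqrt(10)*c/6)


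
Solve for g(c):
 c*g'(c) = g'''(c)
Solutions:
 g(c) = C1 + Integral(C2*airyai(c) + C3*airybi(c), c)


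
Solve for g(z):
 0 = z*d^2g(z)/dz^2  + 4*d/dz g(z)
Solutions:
 g(z) = C1 + C2/z^3


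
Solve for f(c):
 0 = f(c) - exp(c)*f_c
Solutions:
 f(c) = C1*exp(-exp(-c))


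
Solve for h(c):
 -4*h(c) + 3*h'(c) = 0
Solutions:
 h(c) = C1*exp(4*c/3)


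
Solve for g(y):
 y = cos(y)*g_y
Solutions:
 g(y) = C1 + Integral(y/cos(y), y)


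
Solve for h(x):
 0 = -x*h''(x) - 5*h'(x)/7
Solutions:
 h(x) = C1 + C2*x^(2/7)


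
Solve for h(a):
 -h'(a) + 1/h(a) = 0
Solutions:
 h(a) = -sqrt(C1 + 2*a)
 h(a) = sqrt(C1 + 2*a)


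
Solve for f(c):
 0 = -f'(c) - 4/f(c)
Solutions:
 f(c) = -sqrt(C1 - 8*c)
 f(c) = sqrt(C1 - 8*c)


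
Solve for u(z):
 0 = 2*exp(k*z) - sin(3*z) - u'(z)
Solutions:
 u(z) = C1 + cos(3*z)/3 + 2*exp(k*z)/k


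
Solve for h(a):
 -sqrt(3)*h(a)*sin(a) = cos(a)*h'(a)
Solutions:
 h(a) = C1*cos(a)^(sqrt(3))


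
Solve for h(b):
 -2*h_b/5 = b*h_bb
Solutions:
 h(b) = C1 + C2*b^(3/5)


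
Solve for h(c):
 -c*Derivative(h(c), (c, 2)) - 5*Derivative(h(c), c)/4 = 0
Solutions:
 h(c) = C1 + C2/c^(1/4)


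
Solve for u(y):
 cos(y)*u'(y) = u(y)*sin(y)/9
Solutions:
 u(y) = C1/cos(y)^(1/9)


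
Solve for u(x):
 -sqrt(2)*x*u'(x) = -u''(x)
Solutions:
 u(x) = C1 + C2*erfi(2^(3/4)*x/2)


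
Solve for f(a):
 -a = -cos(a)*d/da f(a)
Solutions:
 f(a) = C1 + Integral(a/cos(a), a)


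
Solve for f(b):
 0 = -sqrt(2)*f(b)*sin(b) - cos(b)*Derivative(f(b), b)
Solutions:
 f(b) = C1*cos(b)^(sqrt(2))


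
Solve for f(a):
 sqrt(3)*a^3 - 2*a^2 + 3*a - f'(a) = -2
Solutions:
 f(a) = C1 + sqrt(3)*a^4/4 - 2*a^3/3 + 3*a^2/2 + 2*a


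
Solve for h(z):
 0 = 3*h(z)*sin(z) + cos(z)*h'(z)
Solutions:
 h(z) = C1*cos(z)^3


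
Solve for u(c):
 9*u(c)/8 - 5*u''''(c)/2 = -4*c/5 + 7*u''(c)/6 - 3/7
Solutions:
 u(c) = C1*exp(-sqrt(30)*c*sqrt(-7 + sqrt(454))/30) + C2*exp(sqrt(30)*c*sqrt(-7 + sqrt(454))/30) + C3*sin(sqrt(30)*c*sqrt(7 + sqrt(454))/30) + C4*cos(sqrt(30)*c*sqrt(7 + sqrt(454))/30) - 32*c/45 - 8/21


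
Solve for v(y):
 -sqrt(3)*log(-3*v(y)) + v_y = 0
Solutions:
 -sqrt(3)*Integral(1/(log(-_y) + log(3)), (_y, v(y)))/3 = C1 - y


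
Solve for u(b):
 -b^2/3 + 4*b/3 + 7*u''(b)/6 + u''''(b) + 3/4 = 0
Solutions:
 u(b) = C1 + C2*b + C3*sin(sqrt(42)*b/6) + C4*cos(sqrt(42)*b/6) + b^4/42 - 4*b^3/21 - 111*b^2/196


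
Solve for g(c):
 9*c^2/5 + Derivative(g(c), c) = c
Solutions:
 g(c) = C1 - 3*c^3/5 + c^2/2


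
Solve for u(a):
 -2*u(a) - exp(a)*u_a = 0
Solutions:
 u(a) = C1*exp(2*exp(-a))


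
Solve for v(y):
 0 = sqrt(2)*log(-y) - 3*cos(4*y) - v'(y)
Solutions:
 v(y) = C1 + sqrt(2)*y*(log(-y) - 1) - 3*sin(4*y)/4


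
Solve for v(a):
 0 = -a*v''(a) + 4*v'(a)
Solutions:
 v(a) = C1 + C2*a^5


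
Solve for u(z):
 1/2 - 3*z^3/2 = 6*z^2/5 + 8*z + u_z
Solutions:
 u(z) = C1 - 3*z^4/8 - 2*z^3/5 - 4*z^2 + z/2


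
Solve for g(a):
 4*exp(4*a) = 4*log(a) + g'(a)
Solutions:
 g(a) = C1 - 4*a*log(a) + 4*a + exp(4*a)


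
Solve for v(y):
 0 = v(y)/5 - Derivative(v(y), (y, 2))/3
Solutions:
 v(y) = C1*exp(-sqrt(15)*y/5) + C2*exp(sqrt(15)*y/5)


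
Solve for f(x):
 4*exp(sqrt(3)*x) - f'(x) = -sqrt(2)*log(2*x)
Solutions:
 f(x) = C1 + sqrt(2)*x*log(x) + sqrt(2)*x*(-1 + log(2)) + 4*sqrt(3)*exp(sqrt(3)*x)/3


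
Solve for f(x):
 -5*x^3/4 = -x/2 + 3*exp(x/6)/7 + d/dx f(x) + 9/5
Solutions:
 f(x) = C1 - 5*x^4/16 + x^2/4 - 9*x/5 - 18*exp(x/6)/7


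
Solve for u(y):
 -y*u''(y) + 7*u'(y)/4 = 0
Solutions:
 u(y) = C1 + C2*y^(11/4)


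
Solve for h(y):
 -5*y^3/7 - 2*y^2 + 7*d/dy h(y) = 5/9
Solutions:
 h(y) = C1 + 5*y^4/196 + 2*y^3/21 + 5*y/63


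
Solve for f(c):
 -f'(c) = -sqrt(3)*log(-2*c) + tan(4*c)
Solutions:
 f(c) = C1 + sqrt(3)*c*(log(-c) - 1) + sqrt(3)*c*log(2) + log(cos(4*c))/4


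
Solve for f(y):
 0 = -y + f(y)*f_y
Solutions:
 f(y) = -sqrt(C1 + y^2)
 f(y) = sqrt(C1 + y^2)


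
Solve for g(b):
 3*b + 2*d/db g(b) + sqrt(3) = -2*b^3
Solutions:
 g(b) = C1 - b^4/4 - 3*b^2/4 - sqrt(3)*b/2


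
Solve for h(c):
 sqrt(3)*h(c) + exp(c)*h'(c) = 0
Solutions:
 h(c) = C1*exp(sqrt(3)*exp(-c))


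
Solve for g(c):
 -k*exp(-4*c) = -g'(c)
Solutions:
 g(c) = C1 - k*exp(-4*c)/4


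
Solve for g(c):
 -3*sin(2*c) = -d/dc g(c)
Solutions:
 g(c) = C1 - 3*cos(2*c)/2


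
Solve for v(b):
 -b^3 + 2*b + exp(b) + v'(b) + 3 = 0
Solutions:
 v(b) = C1 + b^4/4 - b^2 - 3*b - exp(b)


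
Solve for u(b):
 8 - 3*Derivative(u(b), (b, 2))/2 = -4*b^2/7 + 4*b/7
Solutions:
 u(b) = C1 + C2*b + 2*b^4/63 - 4*b^3/63 + 8*b^2/3


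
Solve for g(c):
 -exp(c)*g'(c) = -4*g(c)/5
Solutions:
 g(c) = C1*exp(-4*exp(-c)/5)


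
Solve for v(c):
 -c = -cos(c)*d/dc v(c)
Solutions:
 v(c) = C1 + Integral(c/cos(c), c)


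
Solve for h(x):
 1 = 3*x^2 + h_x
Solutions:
 h(x) = C1 - x^3 + x


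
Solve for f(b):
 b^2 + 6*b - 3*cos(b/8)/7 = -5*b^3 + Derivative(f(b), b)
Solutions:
 f(b) = C1 + 5*b^4/4 + b^3/3 + 3*b^2 - 24*sin(b/8)/7


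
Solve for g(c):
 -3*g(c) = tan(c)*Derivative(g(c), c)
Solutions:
 g(c) = C1/sin(c)^3


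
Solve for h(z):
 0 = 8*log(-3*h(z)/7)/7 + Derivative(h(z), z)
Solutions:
 7*Integral(1/(log(-_y) - log(7) + log(3)), (_y, h(z)))/8 = C1 - z


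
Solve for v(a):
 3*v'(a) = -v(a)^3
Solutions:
 v(a) = -sqrt(6)*sqrt(-1/(C1 - a))/2
 v(a) = sqrt(6)*sqrt(-1/(C1 - a))/2


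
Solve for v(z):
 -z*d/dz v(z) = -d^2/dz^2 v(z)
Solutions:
 v(z) = C1 + C2*erfi(sqrt(2)*z/2)


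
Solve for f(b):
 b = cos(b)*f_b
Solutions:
 f(b) = C1 + Integral(b/cos(b), b)


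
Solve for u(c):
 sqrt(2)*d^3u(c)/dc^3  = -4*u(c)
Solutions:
 u(c) = C3*exp(-sqrt(2)*c) + (C1*sin(sqrt(6)*c/2) + C2*cos(sqrt(6)*c/2))*exp(sqrt(2)*c/2)


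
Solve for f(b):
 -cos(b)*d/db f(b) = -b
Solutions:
 f(b) = C1 + Integral(b/cos(b), b)


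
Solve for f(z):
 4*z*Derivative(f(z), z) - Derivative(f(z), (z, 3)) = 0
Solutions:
 f(z) = C1 + Integral(C2*airyai(2^(2/3)*z) + C3*airybi(2^(2/3)*z), z)


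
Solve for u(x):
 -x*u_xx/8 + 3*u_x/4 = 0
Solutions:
 u(x) = C1 + C2*x^7


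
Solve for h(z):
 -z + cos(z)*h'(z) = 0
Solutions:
 h(z) = C1 + Integral(z/cos(z), z)


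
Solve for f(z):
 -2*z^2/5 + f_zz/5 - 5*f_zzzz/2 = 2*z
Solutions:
 f(z) = C1 + C2*z + C3*exp(-sqrt(2)*z/5) + C4*exp(sqrt(2)*z/5) + z^4/6 + 5*z^3/3 + 25*z^2


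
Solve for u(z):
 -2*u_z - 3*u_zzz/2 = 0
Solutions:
 u(z) = C1 + C2*sin(2*sqrt(3)*z/3) + C3*cos(2*sqrt(3)*z/3)


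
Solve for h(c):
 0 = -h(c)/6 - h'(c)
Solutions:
 h(c) = C1*exp(-c/6)


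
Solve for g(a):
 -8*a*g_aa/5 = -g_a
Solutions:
 g(a) = C1 + C2*a^(13/8)


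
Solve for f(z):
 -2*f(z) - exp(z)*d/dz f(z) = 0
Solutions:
 f(z) = C1*exp(2*exp(-z))


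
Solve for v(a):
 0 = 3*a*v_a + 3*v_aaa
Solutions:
 v(a) = C1 + Integral(C2*airyai(-a) + C3*airybi(-a), a)


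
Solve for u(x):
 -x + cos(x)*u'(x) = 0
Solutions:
 u(x) = C1 + Integral(x/cos(x), x)


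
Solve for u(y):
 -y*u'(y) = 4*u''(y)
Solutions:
 u(y) = C1 + C2*erf(sqrt(2)*y/4)


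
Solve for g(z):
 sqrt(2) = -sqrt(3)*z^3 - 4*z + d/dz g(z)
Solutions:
 g(z) = C1 + sqrt(3)*z^4/4 + 2*z^2 + sqrt(2)*z


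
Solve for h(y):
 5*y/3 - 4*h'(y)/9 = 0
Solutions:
 h(y) = C1 + 15*y^2/8


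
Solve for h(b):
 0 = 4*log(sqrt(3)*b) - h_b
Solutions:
 h(b) = C1 + 4*b*log(b) - 4*b + b*log(9)


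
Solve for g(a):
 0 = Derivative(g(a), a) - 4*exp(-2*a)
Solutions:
 g(a) = C1 - 2*exp(-2*a)


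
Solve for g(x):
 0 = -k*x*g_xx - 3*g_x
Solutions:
 g(x) = C1 + x^(((re(k) - 3)*re(k) + im(k)^2)/(re(k)^2 + im(k)^2))*(C2*sin(3*log(x)*Abs(im(k))/(re(k)^2 + im(k)^2)) + C3*cos(3*log(x)*im(k)/(re(k)^2 + im(k)^2)))


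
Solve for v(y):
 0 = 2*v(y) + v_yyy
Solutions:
 v(y) = C3*exp(-2^(1/3)*y) + (C1*sin(2^(1/3)*sqrt(3)*y/2) + C2*cos(2^(1/3)*sqrt(3)*y/2))*exp(2^(1/3)*y/2)


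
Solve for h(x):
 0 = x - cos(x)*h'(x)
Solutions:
 h(x) = C1 + Integral(x/cos(x), x)


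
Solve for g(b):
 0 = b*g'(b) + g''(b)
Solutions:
 g(b) = C1 + C2*erf(sqrt(2)*b/2)


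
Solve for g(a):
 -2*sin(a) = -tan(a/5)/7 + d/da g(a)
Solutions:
 g(a) = C1 - 5*log(cos(a/5))/7 + 2*cos(a)


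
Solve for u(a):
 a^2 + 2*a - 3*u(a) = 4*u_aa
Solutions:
 u(a) = C1*sin(sqrt(3)*a/2) + C2*cos(sqrt(3)*a/2) + a^2/3 + 2*a/3 - 8/9


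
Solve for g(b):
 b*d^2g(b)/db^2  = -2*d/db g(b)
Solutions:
 g(b) = C1 + C2/b


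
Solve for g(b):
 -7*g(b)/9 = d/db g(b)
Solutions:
 g(b) = C1*exp(-7*b/9)


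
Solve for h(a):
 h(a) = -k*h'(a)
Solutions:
 h(a) = C1*exp(-a/k)


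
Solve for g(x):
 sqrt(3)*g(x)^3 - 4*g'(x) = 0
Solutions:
 g(x) = -sqrt(2)*sqrt(-1/(C1 + sqrt(3)*x))
 g(x) = sqrt(2)*sqrt(-1/(C1 + sqrt(3)*x))


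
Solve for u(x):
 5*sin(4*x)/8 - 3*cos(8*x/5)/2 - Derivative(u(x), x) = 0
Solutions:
 u(x) = C1 - 15*sin(8*x/5)/16 - 5*cos(4*x)/32


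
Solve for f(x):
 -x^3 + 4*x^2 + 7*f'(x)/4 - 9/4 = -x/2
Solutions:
 f(x) = C1 + x^4/7 - 16*x^3/21 - x^2/7 + 9*x/7


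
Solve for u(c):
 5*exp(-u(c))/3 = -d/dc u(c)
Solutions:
 u(c) = log(C1 - 5*c/3)


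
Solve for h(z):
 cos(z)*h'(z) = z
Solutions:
 h(z) = C1 + Integral(z/cos(z), z)


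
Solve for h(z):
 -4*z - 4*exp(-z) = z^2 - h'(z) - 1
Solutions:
 h(z) = C1 + z^3/3 + 2*z^2 - z - 4*exp(-z)


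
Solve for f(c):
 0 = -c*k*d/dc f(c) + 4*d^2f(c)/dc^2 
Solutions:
 f(c) = Piecewise((-sqrt(2)*sqrt(pi)*C1*erf(sqrt(2)*c*sqrt(-k)/4)/sqrt(-k) - C2, (k > 0) | (k < 0)), (-C1*c - C2, True))


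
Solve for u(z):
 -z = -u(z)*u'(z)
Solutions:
 u(z) = -sqrt(C1 + z^2)
 u(z) = sqrt(C1 + z^2)


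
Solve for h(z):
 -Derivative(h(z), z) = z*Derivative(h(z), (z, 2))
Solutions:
 h(z) = C1 + C2*log(z)


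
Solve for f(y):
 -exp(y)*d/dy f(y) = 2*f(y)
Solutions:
 f(y) = C1*exp(2*exp(-y))


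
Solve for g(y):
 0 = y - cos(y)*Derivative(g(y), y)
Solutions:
 g(y) = C1 + Integral(y/cos(y), y)


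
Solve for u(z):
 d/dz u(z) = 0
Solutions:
 u(z) = C1


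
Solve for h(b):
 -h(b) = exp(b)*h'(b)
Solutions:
 h(b) = C1*exp(exp(-b))


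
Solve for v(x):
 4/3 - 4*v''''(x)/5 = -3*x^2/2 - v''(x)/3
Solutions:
 v(x) = C1 + C2*x + C3*exp(-sqrt(15)*x/6) + C4*exp(sqrt(15)*x/6) - 3*x^4/8 - 64*x^2/5


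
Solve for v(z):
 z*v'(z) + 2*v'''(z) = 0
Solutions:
 v(z) = C1 + Integral(C2*airyai(-2^(2/3)*z/2) + C3*airybi(-2^(2/3)*z/2), z)


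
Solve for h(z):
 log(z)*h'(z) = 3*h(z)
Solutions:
 h(z) = C1*exp(3*li(z))


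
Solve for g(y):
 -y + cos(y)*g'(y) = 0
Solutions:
 g(y) = C1 + Integral(y/cos(y), y)


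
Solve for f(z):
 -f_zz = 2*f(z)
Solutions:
 f(z) = C1*sin(sqrt(2)*z) + C2*cos(sqrt(2)*z)


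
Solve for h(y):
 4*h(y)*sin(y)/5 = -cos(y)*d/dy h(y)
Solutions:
 h(y) = C1*cos(y)^(4/5)


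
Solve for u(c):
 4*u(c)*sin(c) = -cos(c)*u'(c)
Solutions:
 u(c) = C1*cos(c)^4


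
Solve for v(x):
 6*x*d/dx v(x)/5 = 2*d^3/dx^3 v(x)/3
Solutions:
 v(x) = C1 + Integral(C2*airyai(15^(2/3)*x/5) + C3*airybi(15^(2/3)*x/5), x)


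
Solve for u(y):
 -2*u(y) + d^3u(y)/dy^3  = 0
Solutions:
 u(y) = C3*exp(2^(1/3)*y) + (C1*sin(2^(1/3)*sqrt(3)*y/2) + C2*cos(2^(1/3)*sqrt(3)*y/2))*exp(-2^(1/3)*y/2)


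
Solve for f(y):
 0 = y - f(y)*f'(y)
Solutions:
 f(y) = -sqrt(C1 + y^2)
 f(y) = sqrt(C1 + y^2)


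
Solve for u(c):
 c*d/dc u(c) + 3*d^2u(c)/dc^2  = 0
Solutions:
 u(c) = C1 + C2*erf(sqrt(6)*c/6)


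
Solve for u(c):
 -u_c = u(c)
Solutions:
 u(c) = C1*exp(-c)


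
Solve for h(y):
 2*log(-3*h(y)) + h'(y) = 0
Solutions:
 Integral(1/(log(-_y) + log(3)), (_y, h(y)))/2 = C1 - y


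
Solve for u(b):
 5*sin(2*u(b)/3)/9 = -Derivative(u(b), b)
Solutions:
 5*b/9 + 3*log(cos(2*u(b)/3) - 1)/4 - 3*log(cos(2*u(b)/3) + 1)/4 = C1


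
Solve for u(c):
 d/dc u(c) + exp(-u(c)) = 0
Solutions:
 u(c) = log(C1 - c)


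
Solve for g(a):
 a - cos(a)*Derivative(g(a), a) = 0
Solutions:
 g(a) = C1 + Integral(a/cos(a), a)


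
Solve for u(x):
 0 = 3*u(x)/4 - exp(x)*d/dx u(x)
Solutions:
 u(x) = C1*exp(-3*exp(-x)/4)


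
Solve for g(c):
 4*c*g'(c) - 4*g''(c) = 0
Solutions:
 g(c) = C1 + C2*erfi(sqrt(2)*c/2)


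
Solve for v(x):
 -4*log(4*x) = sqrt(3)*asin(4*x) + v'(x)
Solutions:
 v(x) = C1 - 4*x*log(x) - 8*x*log(2) + 4*x - sqrt(3)*(x*asin(4*x) + sqrt(1 - 16*x^2)/4)


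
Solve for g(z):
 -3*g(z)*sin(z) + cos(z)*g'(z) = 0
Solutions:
 g(z) = C1/cos(z)^3


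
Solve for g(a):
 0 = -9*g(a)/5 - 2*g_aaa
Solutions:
 g(a) = C3*exp(-30^(2/3)*a/10) + (C1*sin(3*10^(2/3)*3^(1/6)*a/20) + C2*cos(3*10^(2/3)*3^(1/6)*a/20))*exp(30^(2/3)*a/20)


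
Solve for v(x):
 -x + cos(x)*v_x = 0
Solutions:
 v(x) = C1 + Integral(x/cos(x), x)


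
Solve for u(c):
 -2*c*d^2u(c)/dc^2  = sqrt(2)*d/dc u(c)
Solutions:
 u(c) = C1 + C2*c^(1 - sqrt(2)/2)


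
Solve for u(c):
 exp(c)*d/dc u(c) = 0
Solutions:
 u(c) = C1


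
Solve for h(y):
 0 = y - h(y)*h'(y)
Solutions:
 h(y) = -sqrt(C1 + y^2)
 h(y) = sqrt(C1 + y^2)


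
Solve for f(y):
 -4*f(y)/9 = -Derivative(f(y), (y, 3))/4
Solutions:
 f(y) = C3*exp(2*6^(1/3)*y/3) + (C1*sin(2^(1/3)*3^(5/6)*y/3) + C2*cos(2^(1/3)*3^(5/6)*y/3))*exp(-6^(1/3)*y/3)


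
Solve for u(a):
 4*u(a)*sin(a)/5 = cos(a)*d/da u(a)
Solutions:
 u(a) = C1/cos(a)^(4/5)


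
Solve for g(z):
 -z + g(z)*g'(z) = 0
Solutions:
 g(z) = -sqrt(C1 + z^2)
 g(z) = sqrt(C1 + z^2)


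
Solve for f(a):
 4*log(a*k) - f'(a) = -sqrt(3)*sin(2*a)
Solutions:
 f(a) = C1 + 4*a*log(a*k) - 4*a - sqrt(3)*cos(2*a)/2


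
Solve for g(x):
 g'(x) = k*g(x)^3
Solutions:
 g(x) = -sqrt(2)*sqrt(-1/(C1 + k*x))/2
 g(x) = sqrt(2)*sqrt(-1/(C1 + k*x))/2


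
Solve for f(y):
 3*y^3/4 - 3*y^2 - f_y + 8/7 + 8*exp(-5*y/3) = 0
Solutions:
 f(y) = C1 + 3*y^4/16 - y^3 + 8*y/7 - 24*exp(-5*y/3)/5


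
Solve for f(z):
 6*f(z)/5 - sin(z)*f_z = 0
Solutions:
 f(z) = C1*(cos(z) - 1)^(3/5)/(cos(z) + 1)^(3/5)


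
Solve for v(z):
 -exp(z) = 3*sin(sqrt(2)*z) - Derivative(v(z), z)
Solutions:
 v(z) = C1 + exp(z) - 3*sqrt(2)*cos(sqrt(2)*z)/2


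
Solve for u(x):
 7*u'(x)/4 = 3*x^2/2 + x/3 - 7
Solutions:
 u(x) = C1 + 2*x^3/7 + 2*x^2/21 - 4*x


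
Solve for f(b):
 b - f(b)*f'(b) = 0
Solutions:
 f(b) = -sqrt(C1 + b^2)
 f(b) = sqrt(C1 + b^2)


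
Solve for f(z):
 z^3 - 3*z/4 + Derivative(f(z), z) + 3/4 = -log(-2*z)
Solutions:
 f(z) = C1 - z^4/4 + 3*z^2/8 - z*log(-z) + z*(1/4 - log(2))


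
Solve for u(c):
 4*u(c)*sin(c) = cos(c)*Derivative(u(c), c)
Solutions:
 u(c) = C1/cos(c)^4


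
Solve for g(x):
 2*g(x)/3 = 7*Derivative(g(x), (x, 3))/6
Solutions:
 g(x) = C3*exp(14^(2/3)*x/7) + (C1*sin(14^(2/3)*sqrt(3)*x/14) + C2*cos(14^(2/3)*sqrt(3)*x/14))*exp(-14^(2/3)*x/14)


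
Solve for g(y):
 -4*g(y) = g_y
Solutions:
 g(y) = C1*exp(-4*y)


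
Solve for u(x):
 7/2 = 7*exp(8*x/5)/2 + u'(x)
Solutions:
 u(x) = C1 + 7*x/2 - 35*exp(8*x/5)/16


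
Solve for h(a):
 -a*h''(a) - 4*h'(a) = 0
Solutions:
 h(a) = C1 + C2/a^3


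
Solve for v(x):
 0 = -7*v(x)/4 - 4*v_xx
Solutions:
 v(x) = C1*sin(sqrt(7)*x/4) + C2*cos(sqrt(7)*x/4)


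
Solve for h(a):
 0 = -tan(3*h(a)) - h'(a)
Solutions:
 h(a) = -asin(C1*exp(-3*a))/3 + pi/3
 h(a) = asin(C1*exp(-3*a))/3


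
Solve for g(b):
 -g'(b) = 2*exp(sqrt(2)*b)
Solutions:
 g(b) = C1 - sqrt(2)*exp(sqrt(2)*b)


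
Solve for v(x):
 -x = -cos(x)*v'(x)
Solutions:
 v(x) = C1 + Integral(x/cos(x), x)


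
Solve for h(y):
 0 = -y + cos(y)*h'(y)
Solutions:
 h(y) = C1 + Integral(y/cos(y), y)


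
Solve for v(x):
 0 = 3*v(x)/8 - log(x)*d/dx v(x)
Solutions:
 v(x) = C1*exp(3*li(x)/8)


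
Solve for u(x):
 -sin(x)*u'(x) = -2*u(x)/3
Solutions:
 u(x) = C1*(cos(x) - 1)^(1/3)/(cos(x) + 1)^(1/3)


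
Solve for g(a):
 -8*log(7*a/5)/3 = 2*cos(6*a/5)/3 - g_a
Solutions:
 g(a) = C1 + 8*a*log(a)/3 - 8*a*log(5)/3 - 8*a/3 + 8*a*log(7)/3 + 5*sin(6*a/5)/9


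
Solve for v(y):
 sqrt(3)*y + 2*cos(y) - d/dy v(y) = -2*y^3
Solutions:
 v(y) = C1 + y^4/2 + sqrt(3)*y^2/2 + 2*sin(y)


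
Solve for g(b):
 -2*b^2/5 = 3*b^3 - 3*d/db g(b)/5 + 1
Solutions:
 g(b) = C1 + 5*b^4/4 + 2*b^3/9 + 5*b/3


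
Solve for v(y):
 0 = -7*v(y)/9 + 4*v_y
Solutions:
 v(y) = C1*exp(7*y/36)


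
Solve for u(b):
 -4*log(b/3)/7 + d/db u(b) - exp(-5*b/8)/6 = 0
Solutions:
 u(b) = C1 + 4*b*log(b)/7 + 4*b*(-log(3) - 1)/7 - 4*exp(-5*b/8)/15


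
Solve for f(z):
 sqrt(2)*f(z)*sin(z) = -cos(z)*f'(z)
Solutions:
 f(z) = C1*cos(z)^(sqrt(2))


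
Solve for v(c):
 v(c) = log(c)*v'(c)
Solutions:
 v(c) = C1*exp(li(c))


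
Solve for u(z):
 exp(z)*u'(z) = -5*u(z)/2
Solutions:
 u(z) = C1*exp(5*exp(-z)/2)


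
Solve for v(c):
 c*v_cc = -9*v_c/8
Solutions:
 v(c) = C1 + C2/c^(1/8)


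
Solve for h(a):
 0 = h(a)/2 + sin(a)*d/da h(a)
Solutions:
 h(a) = C1*(cos(a) + 1)^(1/4)/(cos(a) - 1)^(1/4)


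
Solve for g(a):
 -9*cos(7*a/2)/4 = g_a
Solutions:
 g(a) = C1 - 9*sin(7*a/2)/14


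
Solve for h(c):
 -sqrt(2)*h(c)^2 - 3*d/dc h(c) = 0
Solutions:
 h(c) = 3/(C1 + sqrt(2)*c)


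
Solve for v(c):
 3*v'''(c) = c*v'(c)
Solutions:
 v(c) = C1 + Integral(C2*airyai(3^(2/3)*c/3) + C3*airybi(3^(2/3)*c/3), c)


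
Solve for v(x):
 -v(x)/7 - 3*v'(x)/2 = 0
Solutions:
 v(x) = C1*exp(-2*x/21)


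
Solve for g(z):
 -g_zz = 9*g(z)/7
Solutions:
 g(z) = C1*sin(3*sqrt(7)*z/7) + C2*cos(3*sqrt(7)*z/7)


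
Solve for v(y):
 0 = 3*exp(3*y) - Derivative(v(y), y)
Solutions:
 v(y) = C1 + exp(3*y)


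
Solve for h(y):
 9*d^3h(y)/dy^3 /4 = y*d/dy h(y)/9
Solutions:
 h(y) = C1 + Integral(C2*airyai(6^(2/3)*y/9) + C3*airybi(6^(2/3)*y/9), y)


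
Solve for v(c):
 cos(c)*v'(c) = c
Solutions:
 v(c) = C1 + Integral(c/cos(c), c)


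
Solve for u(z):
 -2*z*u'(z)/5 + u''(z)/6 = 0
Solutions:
 u(z) = C1 + C2*erfi(sqrt(30)*z/5)


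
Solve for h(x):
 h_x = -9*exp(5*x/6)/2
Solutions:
 h(x) = C1 - 27*exp(5*x/6)/5


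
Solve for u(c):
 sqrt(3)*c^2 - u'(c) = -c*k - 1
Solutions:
 u(c) = C1 + sqrt(3)*c^3/3 + c^2*k/2 + c


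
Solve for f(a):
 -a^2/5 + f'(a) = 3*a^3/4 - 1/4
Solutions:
 f(a) = C1 + 3*a^4/16 + a^3/15 - a/4


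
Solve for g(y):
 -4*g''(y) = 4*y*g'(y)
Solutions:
 g(y) = C1 + C2*erf(sqrt(2)*y/2)


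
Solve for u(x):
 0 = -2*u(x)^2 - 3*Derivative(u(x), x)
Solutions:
 u(x) = 3/(C1 + 2*x)


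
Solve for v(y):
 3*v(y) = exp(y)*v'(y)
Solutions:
 v(y) = C1*exp(-3*exp(-y))


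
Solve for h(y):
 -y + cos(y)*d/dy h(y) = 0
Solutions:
 h(y) = C1 + Integral(y/cos(y), y)


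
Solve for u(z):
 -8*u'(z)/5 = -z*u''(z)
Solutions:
 u(z) = C1 + C2*z^(13/5)


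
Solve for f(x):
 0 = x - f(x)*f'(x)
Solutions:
 f(x) = -sqrt(C1 + x^2)
 f(x) = sqrt(C1 + x^2)


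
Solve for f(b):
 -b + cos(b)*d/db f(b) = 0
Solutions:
 f(b) = C1 + Integral(b/cos(b), b)


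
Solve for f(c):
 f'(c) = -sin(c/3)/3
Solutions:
 f(c) = C1 + cos(c/3)


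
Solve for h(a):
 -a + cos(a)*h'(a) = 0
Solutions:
 h(a) = C1 + Integral(a/cos(a), a)


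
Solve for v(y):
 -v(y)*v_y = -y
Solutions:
 v(y) = -sqrt(C1 + y^2)
 v(y) = sqrt(C1 + y^2)


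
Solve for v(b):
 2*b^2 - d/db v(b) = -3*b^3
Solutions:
 v(b) = C1 + 3*b^4/4 + 2*b^3/3


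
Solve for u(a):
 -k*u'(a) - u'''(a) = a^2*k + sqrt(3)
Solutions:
 u(a) = C1 + C2*exp(-a*sqrt(-k)) + C3*exp(a*sqrt(-k)) - a^3/3 - sqrt(3)*a/k + 2*a/k


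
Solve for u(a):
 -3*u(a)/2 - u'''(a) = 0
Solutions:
 u(a) = C3*exp(-2^(2/3)*3^(1/3)*a/2) + (C1*sin(2^(2/3)*3^(5/6)*a/4) + C2*cos(2^(2/3)*3^(5/6)*a/4))*exp(2^(2/3)*3^(1/3)*a/4)


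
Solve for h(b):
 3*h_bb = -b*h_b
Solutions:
 h(b) = C1 + C2*erf(sqrt(6)*b/6)


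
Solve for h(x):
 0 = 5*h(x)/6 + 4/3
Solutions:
 h(x) = -8/5


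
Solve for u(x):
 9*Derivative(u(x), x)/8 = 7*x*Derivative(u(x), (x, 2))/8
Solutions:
 u(x) = C1 + C2*x^(16/7)


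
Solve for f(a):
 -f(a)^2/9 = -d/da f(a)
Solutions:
 f(a) = -9/(C1 + a)


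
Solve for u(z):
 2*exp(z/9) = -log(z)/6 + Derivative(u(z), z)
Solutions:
 u(z) = C1 + z*log(z)/6 - z/6 + 18*exp(z/9)


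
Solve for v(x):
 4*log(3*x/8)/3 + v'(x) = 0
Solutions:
 v(x) = C1 - 4*x*log(x)/3 - 4*x*log(3)/3 + 4*x/3 + 4*x*log(2)


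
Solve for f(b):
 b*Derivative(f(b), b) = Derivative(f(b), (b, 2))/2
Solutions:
 f(b) = C1 + C2*erfi(b)


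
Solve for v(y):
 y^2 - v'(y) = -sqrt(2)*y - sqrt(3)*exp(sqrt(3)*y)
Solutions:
 v(y) = C1 + y^3/3 + sqrt(2)*y^2/2 + exp(sqrt(3)*y)


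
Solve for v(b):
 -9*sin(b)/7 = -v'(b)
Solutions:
 v(b) = C1 - 9*cos(b)/7


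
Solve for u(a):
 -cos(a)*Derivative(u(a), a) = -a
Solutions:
 u(a) = C1 + Integral(a/cos(a), a)


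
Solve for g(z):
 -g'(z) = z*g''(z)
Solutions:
 g(z) = C1 + C2*log(z)


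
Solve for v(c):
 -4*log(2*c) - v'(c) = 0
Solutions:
 v(c) = C1 - 4*c*log(c) - c*log(16) + 4*c


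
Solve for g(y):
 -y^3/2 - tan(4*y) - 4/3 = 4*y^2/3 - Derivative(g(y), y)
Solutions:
 g(y) = C1 + y^4/8 + 4*y^3/9 + 4*y/3 - log(cos(4*y))/4


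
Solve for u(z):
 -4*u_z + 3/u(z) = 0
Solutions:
 u(z) = -sqrt(C1 + 6*z)/2
 u(z) = sqrt(C1 + 6*z)/2


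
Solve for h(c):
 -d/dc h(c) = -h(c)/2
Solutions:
 h(c) = C1*exp(c/2)


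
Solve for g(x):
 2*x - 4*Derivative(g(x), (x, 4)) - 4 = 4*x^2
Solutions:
 g(x) = C1 + C2*x + C3*x^2 + C4*x^3 - x^6/360 + x^5/240 - x^4/24


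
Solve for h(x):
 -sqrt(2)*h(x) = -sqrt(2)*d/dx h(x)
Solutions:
 h(x) = C1*exp(x)


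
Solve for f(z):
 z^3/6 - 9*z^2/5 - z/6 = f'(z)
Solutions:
 f(z) = C1 + z^4/24 - 3*z^3/5 - z^2/12


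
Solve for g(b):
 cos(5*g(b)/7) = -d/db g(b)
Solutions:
 b - 7*log(sin(5*g(b)/7) - 1)/10 + 7*log(sin(5*g(b)/7) + 1)/10 = C1


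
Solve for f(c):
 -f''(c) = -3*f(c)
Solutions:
 f(c) = C1*exp(-sqrt(3)*c) + C2*exp(sqrt(3)*c)


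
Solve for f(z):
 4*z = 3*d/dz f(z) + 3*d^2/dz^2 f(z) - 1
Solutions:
 f(z) = C1 + C2*exp(-z) + 2*z^2/3 - z


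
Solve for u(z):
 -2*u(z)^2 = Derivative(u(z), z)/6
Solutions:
 u(z) = 1/(C1 + 12*z)


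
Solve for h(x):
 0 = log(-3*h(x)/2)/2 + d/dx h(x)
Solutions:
 2*Integral(1/(log(-_y) - log(2) + log(3)), (_y, h(x))) = C1 - x


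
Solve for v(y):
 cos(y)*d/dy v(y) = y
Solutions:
 v(y) = C1 + Integral(y/cos(y), y)


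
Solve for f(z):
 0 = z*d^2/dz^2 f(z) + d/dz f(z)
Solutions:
 f(z) = C1 + C2*log(z)


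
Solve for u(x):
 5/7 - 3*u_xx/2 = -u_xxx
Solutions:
 u(x) = C1 + C2*x + C3*exp(3*x/2) + 5*x^2/21


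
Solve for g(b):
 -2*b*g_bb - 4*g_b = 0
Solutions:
 g(b) = C1 + C2/b


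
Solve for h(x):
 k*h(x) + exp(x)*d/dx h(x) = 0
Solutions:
 h(x) = C1*exp(k*exp(-x))


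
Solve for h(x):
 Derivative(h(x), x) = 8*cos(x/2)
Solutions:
 h(x) = C1 + 16*sin(x/2)


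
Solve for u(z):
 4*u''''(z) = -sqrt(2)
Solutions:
 u(z) = C1 + C2*z + C3*z^2 + C4*z^3 - sqrt(2)*z^4/96


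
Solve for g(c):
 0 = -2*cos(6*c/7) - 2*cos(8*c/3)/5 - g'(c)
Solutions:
 g(c) = C1 - 7*sin(6*c/7)/3 - 3*sin(8*c/3)/20


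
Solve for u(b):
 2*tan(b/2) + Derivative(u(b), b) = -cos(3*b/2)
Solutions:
 u(b) = C1 + 4*log(cos(b/2)) - 2*sin(3*b/2)/3


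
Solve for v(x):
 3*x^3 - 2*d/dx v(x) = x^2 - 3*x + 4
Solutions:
 v(x) = C1 + 3*x^4/8 - x^3/6 + 3*x^2/4 - 2*x


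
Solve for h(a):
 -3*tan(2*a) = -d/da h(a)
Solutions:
 h(a) = C1 - 3*log(cos(2*a))/2


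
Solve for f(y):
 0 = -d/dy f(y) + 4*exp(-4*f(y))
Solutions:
 f(y) = log(-I*(C1 + 16*y)^(1/4))
 f(y) = log(I*(C1 + 16*y)^(1/4))
 f(y) = log(-(C1 + 16*y)^(1/4))
 f(y) = log(C1 + 16*y)/4


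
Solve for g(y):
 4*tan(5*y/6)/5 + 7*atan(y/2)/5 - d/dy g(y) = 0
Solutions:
 g(y) = C1 + 7*y*atan(y/2)/5 - 7*log(y^2 + 4)/5 - 24*log(cos(5*y/6))/25


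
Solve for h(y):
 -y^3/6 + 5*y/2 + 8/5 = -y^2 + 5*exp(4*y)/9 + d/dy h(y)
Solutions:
 h(y) = C1 - y^4/24 + y^3/3 + 5*y^2/4 + 8*y/5 - 5*exp(4*y)/36


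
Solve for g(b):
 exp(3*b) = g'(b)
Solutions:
 g(b) = C1 + exp(3*b)/3


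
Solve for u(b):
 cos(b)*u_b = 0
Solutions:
 u(b) = C1


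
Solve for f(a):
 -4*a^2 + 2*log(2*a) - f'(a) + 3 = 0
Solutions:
 f(a) = C1 - 4*a^3/3 + 2*a*log(a) + a + a*log(4)


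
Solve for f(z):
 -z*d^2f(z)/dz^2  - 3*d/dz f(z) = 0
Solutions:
 f(z) = C1 + C2/z^2


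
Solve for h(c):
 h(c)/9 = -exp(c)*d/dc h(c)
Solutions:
 h(c) = C1*exp(exp(-c)/9)


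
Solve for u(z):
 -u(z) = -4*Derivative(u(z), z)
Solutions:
 u(z) = C1*exp(z/4)


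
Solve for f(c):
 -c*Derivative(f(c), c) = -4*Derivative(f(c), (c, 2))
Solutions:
 f(c) = C1 + C2*erfi(sqrt(2)*c/4)


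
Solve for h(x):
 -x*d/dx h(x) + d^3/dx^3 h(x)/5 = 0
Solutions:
 h(x) = C1 + Integral(C2*airyai(5^(1/3)*x) + C3*airybi(5^(1/3)*x), x)


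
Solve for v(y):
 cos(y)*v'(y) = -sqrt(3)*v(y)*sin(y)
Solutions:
 v(y) = C1*cos(y)^(sqrt(3))


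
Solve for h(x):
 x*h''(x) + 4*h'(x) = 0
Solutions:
 h(x) = C1 + C2/x^3


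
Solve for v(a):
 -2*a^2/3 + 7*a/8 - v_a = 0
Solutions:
 v(a) = C1 - 2*a^3/9 + 7*a^2/16


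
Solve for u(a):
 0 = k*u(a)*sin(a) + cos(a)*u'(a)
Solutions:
 u(a) = C1*exp(k*log(cos(a)))


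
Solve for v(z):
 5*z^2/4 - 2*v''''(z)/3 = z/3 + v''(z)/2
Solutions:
 v(z) = C1 + C2*z + C3*sin(sqrt(3)*z/2) + C4*cos(sqrt(3)*z/2) + 5*z^4/24 - z^3/9 - 10*z^2/3


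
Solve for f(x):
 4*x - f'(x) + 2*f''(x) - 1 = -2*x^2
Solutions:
 f(x) = C1 + C2*exp(x/2) + 2*x^3/3 + 6*x^2 + 23*x


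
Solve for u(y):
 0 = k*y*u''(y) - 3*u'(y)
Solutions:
 u(y) = C1 + y^(((re(k) + 3)*re(k) + im(k)^2)/(re(k)^2 + im(k)^2))*(C2*sin(3*log(y)*Abs(im(k))/(re(k)^2 + im(k)^2)) + C3*cos(3*log(y)*im(k)/(re(k)^2 + im(k)^2)))


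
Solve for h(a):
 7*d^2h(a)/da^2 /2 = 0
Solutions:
 h(a) = C1 + C2*a


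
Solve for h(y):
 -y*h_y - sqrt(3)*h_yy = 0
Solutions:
 h(y) = C1 + C2*erf(sqrt(2)*3^(3/4)*y/6)


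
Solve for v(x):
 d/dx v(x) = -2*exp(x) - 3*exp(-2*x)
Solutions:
 v(x) = C1 - 2*exp(x) + 3*exp(-2*x)/2


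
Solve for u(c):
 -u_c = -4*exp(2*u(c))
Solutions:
 u(c) = log(-sqrt(-1/(C1 + 4*c))) - log(2)/2
 u(c) = log(-1/(C1 + 4*c))/2 - log(2)/2


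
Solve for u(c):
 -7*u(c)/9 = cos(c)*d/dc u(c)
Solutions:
 u(c) = C1*(sin(c) - 1)^(7/18)/(sin(c) + 1)^(7/18)


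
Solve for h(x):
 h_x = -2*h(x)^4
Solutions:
 h(x) = (-3^(2/3) - 3*3^(1/6)*I)*(1/(C1 + 2*x))^(1/3)/6
 h(x) = (-3^(2/3) + 3*3^(1/6)*I)*(1/(C1 + 2*x))^(1/3)/6
 h(x) = (1/(C1 + 6*x))^(1/3)


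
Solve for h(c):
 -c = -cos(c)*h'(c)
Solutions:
 h(c) = C1 + Integral(c/cos(c), c)


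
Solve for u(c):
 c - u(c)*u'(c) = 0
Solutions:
 u(c) = -sqrt(C1 + c^2)
 u(c) = sqrt(C1 + c^2)


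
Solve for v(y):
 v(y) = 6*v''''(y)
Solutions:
 v(y) = C1*exp(-6^(3/4)*y/6) + C2*exp(6^(3/4)*y/6) + C3*sin(6^(3/4)*y/6) + C4*cos(6^(3/4)*y/6)


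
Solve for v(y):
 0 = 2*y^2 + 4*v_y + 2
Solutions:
 v(y) = C1 - y^3/6 - y/2


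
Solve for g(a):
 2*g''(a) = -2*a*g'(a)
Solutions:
 g(a) = C1 + C2*erf(sqrt(2)*a/2)


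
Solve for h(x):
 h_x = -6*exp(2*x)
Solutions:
 h(x) = C1 - 3*exp(2*x)


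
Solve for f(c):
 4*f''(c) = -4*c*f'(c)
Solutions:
 f(c) = C1 + C2*erf(sqrt(2)*c/2)


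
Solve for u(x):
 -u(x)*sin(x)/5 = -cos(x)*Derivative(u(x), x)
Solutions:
 u(x) = C1/cos(x)^(1/5)


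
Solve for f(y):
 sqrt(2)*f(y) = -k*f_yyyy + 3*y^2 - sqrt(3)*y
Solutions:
 f(y) = C1*exp(-2^(1/8)*y*(-1/k)^(1/4)) + C2*exp(2^(1/8)*y*(-1/k)^(1/4)) + C3*exp(-2^(1/8)*I*y*(-1/k)^(1/4)) + C4*exp(2^(1/8)*I*y*(-1/k)^(1/4)) + 3*sqrt(2)*y^2/2 - sqrt(6)*y/2


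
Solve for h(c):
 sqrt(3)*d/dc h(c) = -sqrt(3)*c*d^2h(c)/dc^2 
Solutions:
 h(c) = C1 + C2*log(c)


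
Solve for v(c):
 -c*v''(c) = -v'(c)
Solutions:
 v(c) = C1 + C2*c^2


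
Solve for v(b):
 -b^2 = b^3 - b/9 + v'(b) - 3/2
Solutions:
 v(b) = C1 - b^4/4 - b^3/3 + b^2/18 + 3*b/2


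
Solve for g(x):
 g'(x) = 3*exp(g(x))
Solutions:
 g(x) = log(-1/(C1 + 3*x))


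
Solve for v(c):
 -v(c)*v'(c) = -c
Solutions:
 v(c) = -sqrt(C1 + c^2)
 v(c) = sqrt(C1 + c^2)


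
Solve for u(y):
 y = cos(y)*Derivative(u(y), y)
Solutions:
 u(y) = C1 + Integral(y/cos(y), y)


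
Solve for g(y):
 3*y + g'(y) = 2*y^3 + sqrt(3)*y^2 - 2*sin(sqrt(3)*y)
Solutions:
 g(y) = C1 + y^4/2 + sqrt(3)*y^3/3 - 3*y^2/2 + 2*sqrt(3)*cos(sqrt(3)*y)/3


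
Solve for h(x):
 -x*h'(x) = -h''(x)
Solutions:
 h(x) = C1 + C2*erfi(sqrt(2)*x/2)


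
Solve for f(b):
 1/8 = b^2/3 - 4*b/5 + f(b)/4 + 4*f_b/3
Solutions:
 f(b) = C1*exp(-3*b/16) - 4*b^2/3 + 784*b/45 - 24953/270


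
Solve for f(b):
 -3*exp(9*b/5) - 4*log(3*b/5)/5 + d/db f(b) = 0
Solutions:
 f(b) = C1 + 4*b*log(b)/5 + 4*b*(-log(5) - 1 + log(3))/5 + 5*exp(9*b/5)/3


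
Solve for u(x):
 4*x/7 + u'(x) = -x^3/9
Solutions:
 u(x) = C1 - x^4/36 - 2*x^2/7


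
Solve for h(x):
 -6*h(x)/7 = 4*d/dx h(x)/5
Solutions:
 h(x) = C1*exp(-15*x/14)


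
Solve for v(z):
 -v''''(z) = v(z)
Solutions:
 v(z) = (C1*sin(sqrt(2)*z/2) + C2*cos(sqrt(2)*z/2))*exp(-sqrt(2)*z/2) + (C3*sin(sqrt(2)*z/2) + C4*cos(sqrt(2)*z/2))*exp(sqrt(2)*z/2)


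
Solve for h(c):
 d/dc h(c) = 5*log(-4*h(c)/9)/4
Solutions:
 -4*Integral(1/(log(-_y) - 2*log(3) + 2*log(2)), (_y, h(c)))/5 = C1 - c


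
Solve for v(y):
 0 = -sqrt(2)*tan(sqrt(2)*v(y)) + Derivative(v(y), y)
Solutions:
 v(y) = sqrt(2)*(pi - asin(C1*exp(2*y)))/2
 v(y) = sqrt(2)*asin(C1*exp(2*y))/2


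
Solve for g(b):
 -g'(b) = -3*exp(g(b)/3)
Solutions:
 g(b) = 3*log(-1/(C1 + 3*b)) + 3*log(3)


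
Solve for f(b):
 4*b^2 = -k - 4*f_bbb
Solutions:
 f(b) = C1 + C2*b + C3*b^2 - b^5/60 - b^3*k/24


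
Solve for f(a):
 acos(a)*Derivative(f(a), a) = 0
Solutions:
 f(a) = C1


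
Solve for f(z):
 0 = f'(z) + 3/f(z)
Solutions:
 f(z) = -sqrt(C1 - 6*z)
 f(z) = sqrt(C1 - 6*z)


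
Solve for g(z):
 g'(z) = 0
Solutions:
 g(z) = C1


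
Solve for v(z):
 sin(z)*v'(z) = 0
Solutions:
 v(z) = C1


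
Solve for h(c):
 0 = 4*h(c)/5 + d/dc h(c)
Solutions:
 h(c) = C1*exp(-4*c/5)


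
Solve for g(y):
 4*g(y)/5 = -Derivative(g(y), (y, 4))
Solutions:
 g(y) = (C1*sin(5^(3/4)*y/5) + C2*cos(5^(3/4)*y/5))*exp(-5^(3/4)*y/5) + (C3*sin(5^(3/4)*y/5) + C4*cos(5^(3/4)*y/5))*exp(5^(3/4)*y/5)


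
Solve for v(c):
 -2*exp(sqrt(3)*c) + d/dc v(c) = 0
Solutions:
 v(c) = C1 + 2*sqrt(3)*exp(sqrt(3)*c)/3


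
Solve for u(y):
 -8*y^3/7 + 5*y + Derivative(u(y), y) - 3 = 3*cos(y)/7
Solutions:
 u(y) = C1 + 2*y^4/7 - 5*y^2/2 + 3*y + 3*sin(y)/7


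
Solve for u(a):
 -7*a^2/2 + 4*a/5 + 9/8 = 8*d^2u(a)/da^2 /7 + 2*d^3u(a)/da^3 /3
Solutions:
 u(a) = C1 + C2*a + C3*exp(-12*a/7) - 49*a^4/192 + 2051*a^3/2880 - 8687*a^2/11520


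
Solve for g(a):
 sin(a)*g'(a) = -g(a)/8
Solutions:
 g(a) = C1*(cos(a) + 1)^(1/16)/(cos(a) - 1)^(1/16)


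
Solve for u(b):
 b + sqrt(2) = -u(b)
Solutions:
 u(b) = -b - sqrt(2)


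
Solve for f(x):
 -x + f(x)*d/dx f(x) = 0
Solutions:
 f(x) = -sqrt(C1 + x^2)
 f(x) = sqrt(C1 + x^2)


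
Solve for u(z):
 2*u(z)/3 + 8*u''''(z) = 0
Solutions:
 u(z) = (C1*sin(3^(3/4)*z/6) + C2*cos(3^(3/4)*z/6))*exp(-3^(3/4)*z/6) + (C3*sin(3^(3/4)*z/6) + C4*cos(3^(3/4)*z/6))*exp(3^(3/4)*z/6)


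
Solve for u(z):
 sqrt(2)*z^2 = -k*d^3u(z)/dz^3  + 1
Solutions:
 u(z) = C1 + C2*z + C3*z^2 - sqrt(2)*z^5/(60*k) + z^3/(6*k)


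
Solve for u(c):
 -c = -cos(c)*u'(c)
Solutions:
 u(c) = C1 + Integral(c/cos(c), c)


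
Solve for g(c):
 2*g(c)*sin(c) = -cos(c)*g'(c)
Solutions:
 g(c) = C1*cos(c)^2


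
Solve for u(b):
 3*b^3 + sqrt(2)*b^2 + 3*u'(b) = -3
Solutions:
 u(b) = C1 - b^4/4 - sqrt(2)*b^3/9 - b


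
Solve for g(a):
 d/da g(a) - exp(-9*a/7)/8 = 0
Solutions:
 g(a) = C1 - 7*exp(-9*a/7)/72


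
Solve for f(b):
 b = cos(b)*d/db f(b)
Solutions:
 f(b) = C1 + Integral(b/cos(b), b)


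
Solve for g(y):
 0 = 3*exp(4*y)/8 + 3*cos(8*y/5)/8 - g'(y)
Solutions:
 g(y) = C1 + 3*exp(4*y)/32 + 15*sin(8*y/5)/64


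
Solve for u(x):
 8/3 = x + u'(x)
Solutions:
 u(x) = C1 - x^2/2 + 8*x/3


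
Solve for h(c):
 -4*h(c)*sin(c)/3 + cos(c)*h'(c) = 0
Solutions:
 h(c) = C1/cos(c)^(4/3)


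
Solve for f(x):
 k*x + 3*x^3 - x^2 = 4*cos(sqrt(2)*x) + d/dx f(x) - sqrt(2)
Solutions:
 f(x) = C1 + k*x^2/2 + 3*x^4/4 - x^3/3 + sqrt(2)*x - 2*sqrt(2)*sin(sqrt(2)*x)


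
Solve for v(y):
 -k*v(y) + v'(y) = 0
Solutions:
 v(y) = C1*exp(k*y)


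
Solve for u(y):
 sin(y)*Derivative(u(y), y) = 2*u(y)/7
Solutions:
 u(y) = C1*(cos(y) - 1)^(1/7)/(cos(y) + 1)^(1/7)


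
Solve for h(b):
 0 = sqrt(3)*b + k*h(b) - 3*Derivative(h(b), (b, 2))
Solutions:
 h(b) = C1*exp(-sqrt(3)*b*sqrt(k)/3) + C2*exp(sqrt(3)*b*sqrt(k)/3) - sqrt(3)*b/k


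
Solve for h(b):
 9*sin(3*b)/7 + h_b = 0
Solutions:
 h(b) = C1 + 3*cos(3*b)/7


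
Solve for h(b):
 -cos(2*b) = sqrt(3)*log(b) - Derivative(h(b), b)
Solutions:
 h(b) = C1 + sqrt(3)*b*(log(b) - 1) + sin(2*b)/2


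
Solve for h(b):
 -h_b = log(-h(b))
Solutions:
 -li(-h(b)) = C1 - b


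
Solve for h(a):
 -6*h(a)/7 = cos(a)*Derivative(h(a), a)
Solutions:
 h(a) = C1*(sin(a) - 1)^(3/7)/(sin(a) + 1)^(3/7)


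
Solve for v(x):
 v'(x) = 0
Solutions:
 v(x) = C1


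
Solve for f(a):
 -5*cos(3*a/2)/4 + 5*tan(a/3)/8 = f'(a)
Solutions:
 f(a) = C1 - 15*log(cos(a/3))/8 - 5*sin(3*a/2)/6


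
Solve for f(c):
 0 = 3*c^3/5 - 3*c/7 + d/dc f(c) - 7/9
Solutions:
 f(c) = C1 - 3*c^4/20 + 3*c^2/14 + 7*c/9


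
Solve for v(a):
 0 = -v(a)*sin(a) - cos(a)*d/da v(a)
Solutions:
 v(a) = C1*cos(a)


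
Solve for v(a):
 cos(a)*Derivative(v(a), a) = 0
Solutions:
 v(a) = C1


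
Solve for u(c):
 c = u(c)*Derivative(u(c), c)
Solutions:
 u(c) = -sqrt(C1 + c^2)
 u(c) = sqrt(C1 + c^2)


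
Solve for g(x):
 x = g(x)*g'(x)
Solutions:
 g(x) = -sqrt(C1 + x^2)
 g(x) = sqrt(C1 + x^2)


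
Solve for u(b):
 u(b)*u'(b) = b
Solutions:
 u(b) = -sqrt(C1 + b^2)
 u(b) = sqrt(C1 + b^2)


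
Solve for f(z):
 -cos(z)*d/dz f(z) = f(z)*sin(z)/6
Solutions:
 f(z) = C1*cos(z)^(1/6)


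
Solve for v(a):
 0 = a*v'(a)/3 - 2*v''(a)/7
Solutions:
 v(a) = C1 + C2*erfi(sqrt(21)*a/6)


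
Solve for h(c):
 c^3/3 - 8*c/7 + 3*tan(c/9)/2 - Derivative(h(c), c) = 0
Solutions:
 h(c) = C1 + c^4/12 - 4*c^2/7 - 27*log(cos(c/9))/2


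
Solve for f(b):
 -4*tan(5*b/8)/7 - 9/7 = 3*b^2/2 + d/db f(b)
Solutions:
 f(b) = C1 - b^3/2 - 9*b/7 + 32*log(cos(5*b/8))/35


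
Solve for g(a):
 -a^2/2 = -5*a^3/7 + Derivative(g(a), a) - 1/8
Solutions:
 g(a) = C1 + 5*a^4/28 - a^3/6 + a/8


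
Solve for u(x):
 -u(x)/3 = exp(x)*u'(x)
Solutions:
 u(x) = C1*exp(exp(-x)/3)


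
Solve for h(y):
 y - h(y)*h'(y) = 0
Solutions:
 h(y) = -sqrt(C1 + y^2)
 h(y) = sqrt(C1 + y^2)


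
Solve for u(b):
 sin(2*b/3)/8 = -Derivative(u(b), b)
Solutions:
 u(b) = C1 + 3*cos(2*b/3)/16


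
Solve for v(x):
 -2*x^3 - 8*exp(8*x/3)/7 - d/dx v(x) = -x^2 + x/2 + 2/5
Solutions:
 v(x) = C1 - x^4/2 + x^3/3 - x^2/4 - 2*x/5 - 3*exp(8*x/3)/7


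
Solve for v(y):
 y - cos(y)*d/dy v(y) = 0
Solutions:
 v(y) = C1 + Integral(y/cos(y), y)


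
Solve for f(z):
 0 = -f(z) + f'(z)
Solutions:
 f(z) = C1*exp(z)


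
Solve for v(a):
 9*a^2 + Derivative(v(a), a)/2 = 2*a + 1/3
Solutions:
 v(a) = C1 - 6*a^3 + 2*a^2 + 2*a/3


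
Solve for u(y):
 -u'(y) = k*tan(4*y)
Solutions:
 u(y) = C1 + k*log(cos(4*y))/4


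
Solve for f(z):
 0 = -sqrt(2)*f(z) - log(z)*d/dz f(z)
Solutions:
 f(z) = C1*exp(-sqrt(2)*li(z))


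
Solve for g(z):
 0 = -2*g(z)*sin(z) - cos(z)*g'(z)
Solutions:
 g(z) = C1*cos(z)^2


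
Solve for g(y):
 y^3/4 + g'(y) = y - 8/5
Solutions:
 g(y) = C1 - y^4/16 + y^2/2 - 8*y/5


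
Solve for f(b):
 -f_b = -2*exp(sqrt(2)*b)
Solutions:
 f(b) = C1 + sqrt(2)*exp(sqrt(2)*b)


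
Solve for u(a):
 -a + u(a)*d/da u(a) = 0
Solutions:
 u(a) = -sqrt(C1 + a^2)
 u(a) = sqrt(C1 + a^2)


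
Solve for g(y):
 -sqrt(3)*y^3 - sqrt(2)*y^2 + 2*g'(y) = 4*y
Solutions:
 g(y) = C1 + sqrt(3)*y^4/8 + sqrt(2)*y^3/6 + y^2


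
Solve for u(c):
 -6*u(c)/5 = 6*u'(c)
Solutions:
 u(c) = C1*exp(-c/5)


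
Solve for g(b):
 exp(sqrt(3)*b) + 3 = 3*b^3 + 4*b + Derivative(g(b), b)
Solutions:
 g(b) = C1 - 3*b^4/4 - 2*b^2 + 3*b + sqrt(3)*exp(sqrt(3)*b)/3


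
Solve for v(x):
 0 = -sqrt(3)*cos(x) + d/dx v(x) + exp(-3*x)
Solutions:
 v(x) = C1 + sqrt(3)*sin(x) + exp(-3*x)/3


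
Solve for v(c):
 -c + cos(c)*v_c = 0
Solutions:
 v(c) = C1 + Integral(c/cos(c), c)


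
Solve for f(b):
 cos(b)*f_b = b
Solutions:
 f(b) = C1 + Integral(b/cos(b), b)


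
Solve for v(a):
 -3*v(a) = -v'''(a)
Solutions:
 v(a) = C3*exp(3^(1/3)*a) + (C1*sin(3^(5/6)*a/2) + C2*cos(3^(5/6)*a/2))*exp(-3^(1/3)*a/2)


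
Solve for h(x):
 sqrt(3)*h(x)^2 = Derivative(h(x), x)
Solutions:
 h(x) = -1/(C1 + sqrt(3)*x)


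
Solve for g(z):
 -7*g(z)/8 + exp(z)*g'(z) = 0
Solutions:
 g(z) = C1*exp(-7*exp(-z)/8)


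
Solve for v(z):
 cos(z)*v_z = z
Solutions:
 v(z) = C1 + Integral(z/cos(z), z)


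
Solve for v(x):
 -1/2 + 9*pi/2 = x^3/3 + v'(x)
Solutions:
 v(x) = C1 - x^4/12 - x/2 + 9*pi*x/2


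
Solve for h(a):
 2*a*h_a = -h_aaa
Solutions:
 h(a) = C1 + Integral(C2*airyai(-2^(1/3)*a) + C3*airybi(-2^(1/3)*a), a)


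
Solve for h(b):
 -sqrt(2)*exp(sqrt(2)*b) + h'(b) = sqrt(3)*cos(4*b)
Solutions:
 h(b) = C1 + exp(sqrt(2)*b) + sqrt(3)*sin(4*b)/4


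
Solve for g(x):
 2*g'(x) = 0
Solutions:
 g(x) = C1


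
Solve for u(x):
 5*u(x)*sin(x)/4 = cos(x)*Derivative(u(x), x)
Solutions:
 u(x) = C1/cos(x)^(5/4)


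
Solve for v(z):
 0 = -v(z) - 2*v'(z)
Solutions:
 v(z) = C1*exp(-z/2)


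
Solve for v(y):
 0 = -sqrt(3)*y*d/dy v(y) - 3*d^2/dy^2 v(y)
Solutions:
 v(y) = C1 + C2*erf(sqrt(2)*3^(3/4)*y/6)


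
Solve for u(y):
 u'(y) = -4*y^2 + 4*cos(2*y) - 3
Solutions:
 u(y) = C1 - 4*y^3/3 - 3*y + 2*sin(2*y)


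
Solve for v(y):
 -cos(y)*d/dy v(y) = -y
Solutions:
 v(y) = C1 + Integral(y/cos(y), y)


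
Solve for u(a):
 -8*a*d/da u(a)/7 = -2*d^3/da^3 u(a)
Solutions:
 u(a) = C1 + Integral(C2*airyai(14^(2/3)*a/7) + C3*airybi(14^(2/3)*a/7), a)


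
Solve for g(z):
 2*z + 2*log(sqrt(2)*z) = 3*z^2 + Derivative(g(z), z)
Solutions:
 g(z) = C1 - z^3 + z^2 + 2*z*log(z) - 2*z + z*log(2)


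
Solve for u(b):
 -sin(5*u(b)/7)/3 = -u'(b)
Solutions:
 -b/3 + 7*log(cos(5*u(b)/7) - 1)/10 - 7*log(cos(5*u(b)/7) + 1)/10 = C1
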